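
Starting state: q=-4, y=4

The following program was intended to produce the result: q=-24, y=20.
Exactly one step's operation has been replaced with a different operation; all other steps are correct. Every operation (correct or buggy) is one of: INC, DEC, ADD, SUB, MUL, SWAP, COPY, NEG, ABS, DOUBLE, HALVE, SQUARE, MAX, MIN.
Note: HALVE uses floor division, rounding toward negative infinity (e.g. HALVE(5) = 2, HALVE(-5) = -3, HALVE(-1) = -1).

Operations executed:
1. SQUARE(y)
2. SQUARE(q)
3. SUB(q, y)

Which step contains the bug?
Step 2

Trace with buggy code:
Initial: q=-4, y=4
After step 1: q=-4, y=16
After step 2: q=16, y=16
After step 3: q=0, y=16
Actual final q=0, y=16 ≠ expected q=-24, y=20.
Step 2 is the only position where a single-operation replacement can produce the expected result.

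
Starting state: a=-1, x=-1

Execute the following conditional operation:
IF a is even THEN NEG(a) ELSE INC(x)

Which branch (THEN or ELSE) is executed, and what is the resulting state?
Branch: ELSE, Final state: a=-1, x=0

Evaluating condition: a is even
Condition is False, so ELSE branch executes
After INC(x): a=-1, x=0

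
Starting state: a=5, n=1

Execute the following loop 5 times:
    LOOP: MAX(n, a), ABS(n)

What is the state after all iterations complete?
a=5, n=5

Iteration trace:
Start: a=5, n=1
After iteration 1: a=5, n=5
After iteration 2: a=5, n=5
After iteration 3: a=5, n=5
After iteration 4: a=5, n=5
After iteration 5: a=5, n=5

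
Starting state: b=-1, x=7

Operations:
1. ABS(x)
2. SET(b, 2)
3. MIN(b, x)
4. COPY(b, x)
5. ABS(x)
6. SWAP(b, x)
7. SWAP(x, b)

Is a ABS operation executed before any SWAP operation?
Yes

First ABS: step 1
First SWAP: step 6
Since 1 < 6, ABS comes first.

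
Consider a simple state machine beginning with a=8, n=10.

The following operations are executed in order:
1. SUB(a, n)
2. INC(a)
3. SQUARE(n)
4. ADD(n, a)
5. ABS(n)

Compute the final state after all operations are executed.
{a: -1, n: 99}

Step-by-step execution:
Initial: a=8, n=10
After step 1 (SUB(a, n)): a=-2, n=10
After step 2 (INC(a)): a=-1, n=10
After step 3 (SQUARE(n)): a=-1, n=100
After step 4 (ADD(n, a)): a=-1, n=99
After step 5 (ABS(n)): a=-1, n=99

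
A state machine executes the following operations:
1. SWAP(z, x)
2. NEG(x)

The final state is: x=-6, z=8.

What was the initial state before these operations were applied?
x=8, z=6

Working backwards:
Final state: x=-6, z=8
Before step 2 (NEG(x)): x=6, z=8
Before step 1 (SWAP(z, x)): x=8, z=6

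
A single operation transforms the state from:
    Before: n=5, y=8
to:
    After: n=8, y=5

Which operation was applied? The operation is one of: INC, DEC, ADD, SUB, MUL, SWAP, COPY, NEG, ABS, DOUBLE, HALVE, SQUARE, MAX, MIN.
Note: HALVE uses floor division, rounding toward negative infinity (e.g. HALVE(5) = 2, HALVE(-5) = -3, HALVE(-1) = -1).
SWAP(y, n)

Analyzing the change:
Before: n=5, y=8
After: n=8, y=5
Variable y changed from 8 to 5
Variable n changed from 5 to 8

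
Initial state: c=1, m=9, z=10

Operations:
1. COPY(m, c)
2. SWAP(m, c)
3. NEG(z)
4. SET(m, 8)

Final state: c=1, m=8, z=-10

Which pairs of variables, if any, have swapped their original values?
None

Comparing initial and final values:
m: 9 → 8
z: 10 → -10
c: 1 → 1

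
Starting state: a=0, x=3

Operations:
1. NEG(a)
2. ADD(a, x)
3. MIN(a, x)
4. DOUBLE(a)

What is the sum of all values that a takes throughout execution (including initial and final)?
12

Values of a at each step:
Initial: a = 0
After step 1: a = 0
After step 2: a = 3
After step 3: a = 3
After step 4: a = 6
Sum = 0 + 0 + 3 + 3 + 6 = 12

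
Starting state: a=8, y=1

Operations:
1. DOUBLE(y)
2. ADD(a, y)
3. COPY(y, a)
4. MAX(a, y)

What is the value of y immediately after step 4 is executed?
y = 10

Tracing y through execution:
Initial: y = 1
After step 1 (DOUBLE(y)): y = 2
After step 2 (ADD(a, y)): y = 2
After step 3 (COPY(y, a)): y = 10
After step 4 (MAX(a, y)): y = 10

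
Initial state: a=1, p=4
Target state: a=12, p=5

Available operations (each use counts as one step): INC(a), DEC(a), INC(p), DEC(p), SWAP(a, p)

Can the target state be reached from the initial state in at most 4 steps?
No

The target state cannot be reached within 4 steps.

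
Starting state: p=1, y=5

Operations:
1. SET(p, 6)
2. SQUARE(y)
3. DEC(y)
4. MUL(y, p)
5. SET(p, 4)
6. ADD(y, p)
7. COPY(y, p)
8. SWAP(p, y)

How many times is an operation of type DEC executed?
1

Counting DEC operations:
Step 3: DEC(y) ← DEC
Total: 1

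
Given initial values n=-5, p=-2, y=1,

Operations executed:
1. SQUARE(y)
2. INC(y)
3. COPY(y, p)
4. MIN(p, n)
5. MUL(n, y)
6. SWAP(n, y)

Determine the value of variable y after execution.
y = 10

Tracing execution:
Step 1: SQUARE(y) → y = 1
Step 2: INC(y) → y = 2
Step 3: COPY(y, p) → y = -2
Step 4: MIN(p, n) → y = -2
Step 5: MUL(n, y) → y = -2
Step 6: SWAP(n, y) → y = 10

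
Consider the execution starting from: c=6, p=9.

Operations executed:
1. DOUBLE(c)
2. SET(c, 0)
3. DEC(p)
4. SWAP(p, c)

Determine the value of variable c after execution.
c = 8

Tracing execution:
Step 1: DOUBLE(c) → c = 12
Step 2: SET(c, 0) → c = 0
Step 3: DEC(p) → c = 0
Step 4: SWAP(p, c) → c = 8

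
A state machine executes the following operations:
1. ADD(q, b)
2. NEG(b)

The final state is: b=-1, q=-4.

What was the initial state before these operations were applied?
b=1, q=-5

Working backwards:
Final state: b=-1, q=-4
Before step 2 (NEG(b)): b=1, q=-4
Before step 1 (ADD(q, b)): b=1, q=-5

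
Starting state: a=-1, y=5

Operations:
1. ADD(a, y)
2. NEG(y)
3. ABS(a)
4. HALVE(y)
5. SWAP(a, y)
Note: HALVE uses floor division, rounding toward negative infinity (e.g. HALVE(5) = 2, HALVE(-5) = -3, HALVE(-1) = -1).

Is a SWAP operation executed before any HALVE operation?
No

First SWAP: step 5
First HALVE: step 4
Since 5 > 4, HALVE comes first.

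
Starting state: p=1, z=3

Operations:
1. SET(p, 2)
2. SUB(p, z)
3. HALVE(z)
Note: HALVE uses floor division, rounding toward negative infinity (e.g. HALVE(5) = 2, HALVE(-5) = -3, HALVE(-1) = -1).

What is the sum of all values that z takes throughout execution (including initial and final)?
10

Values of z at each step:
Initial: z = 3
After step 1: z = 3
After step 2: z = 3
After step 3: z = 1
Sum = 3 + 3 + 3 + 1 = 10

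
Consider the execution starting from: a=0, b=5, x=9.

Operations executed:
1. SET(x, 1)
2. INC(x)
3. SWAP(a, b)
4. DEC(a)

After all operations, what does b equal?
b = 0

Tracing execution:
Step 1: SET(x, 1) → b = 5
Step 2: INC(x) → b = 5
Step 3: SWAP(a, b) → b = 0
Step 4: DEC(a) → b = 0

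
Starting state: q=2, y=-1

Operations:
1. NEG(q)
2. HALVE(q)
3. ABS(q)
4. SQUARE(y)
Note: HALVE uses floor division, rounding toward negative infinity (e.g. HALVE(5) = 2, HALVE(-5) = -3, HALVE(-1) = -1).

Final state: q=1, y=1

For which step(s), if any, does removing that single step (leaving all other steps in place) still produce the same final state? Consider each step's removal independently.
Step(s) 1

Testing removal of each single step:
Without step 1: final = q=1, y=1 (same)
Without step 2: final = q=2, y=1 (different)
Without step 3: final = q=-1, y=1 (different)
Without step 4: final = q=1, y=-1 (different)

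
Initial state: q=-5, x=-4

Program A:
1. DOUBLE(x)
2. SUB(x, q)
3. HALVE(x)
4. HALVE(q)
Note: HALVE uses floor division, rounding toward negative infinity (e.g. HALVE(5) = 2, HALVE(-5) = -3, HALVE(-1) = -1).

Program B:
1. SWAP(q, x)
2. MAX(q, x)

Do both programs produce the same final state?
No

Program A final state: q=-3, x=-2
Program B final state: q=-4, x=-5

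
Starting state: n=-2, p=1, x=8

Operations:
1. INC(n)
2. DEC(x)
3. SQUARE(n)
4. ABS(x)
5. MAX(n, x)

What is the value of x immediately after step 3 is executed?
x = 7

Tracing x through execution:
Initial: x = 8
After step 1 (INC(n)): x = 8
After step 2 (DEC(x)): x = 7
After step 3 (SQUARE(n)): x = 7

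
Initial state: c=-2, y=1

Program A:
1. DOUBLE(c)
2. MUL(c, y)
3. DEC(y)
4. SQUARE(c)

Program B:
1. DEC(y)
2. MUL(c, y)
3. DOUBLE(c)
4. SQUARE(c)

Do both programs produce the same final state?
No

Program A final state: c=16, y=0
Program B final state: c=0, y=0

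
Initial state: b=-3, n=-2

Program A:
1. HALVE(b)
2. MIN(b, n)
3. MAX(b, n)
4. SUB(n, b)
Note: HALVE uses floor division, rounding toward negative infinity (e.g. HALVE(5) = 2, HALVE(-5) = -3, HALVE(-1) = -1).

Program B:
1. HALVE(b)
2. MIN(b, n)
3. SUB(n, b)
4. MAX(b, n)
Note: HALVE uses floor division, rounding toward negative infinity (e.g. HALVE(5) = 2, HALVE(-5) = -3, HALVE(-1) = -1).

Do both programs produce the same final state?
No

Program A final state: b=-2, n=0
Program B final state: b=0, n=0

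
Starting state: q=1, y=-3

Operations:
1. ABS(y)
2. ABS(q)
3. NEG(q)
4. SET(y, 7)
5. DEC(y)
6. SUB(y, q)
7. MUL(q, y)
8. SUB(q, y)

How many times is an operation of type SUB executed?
2

Counting SUB operations:
Step 6: SUB(y, q) ← SUB
Step 8: SUB(q, y) ← SUB
Total: 2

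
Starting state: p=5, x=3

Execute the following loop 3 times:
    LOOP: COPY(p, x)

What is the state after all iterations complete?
p=3, x=3

Iteration trace:
Start: p=5, x=3
After iteration 1: p=3, x=3
After iteration 2: p=3, x=3
After iteration 3: p=3, x=3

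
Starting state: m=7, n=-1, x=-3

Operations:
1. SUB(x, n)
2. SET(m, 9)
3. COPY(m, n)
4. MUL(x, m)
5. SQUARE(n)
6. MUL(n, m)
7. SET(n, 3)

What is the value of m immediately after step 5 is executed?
m = -1

Tracing m through execution:
Initial: m = 7
After step 1 (SUB(x, n)): m = 7
After step 2 (SET(m, 9)): m = 9
After step 3 (COPY(m, n)): m = -1
After step 4 (MUL(x, m)): m = -1
After step 5 (SQUARE(n)): m = -1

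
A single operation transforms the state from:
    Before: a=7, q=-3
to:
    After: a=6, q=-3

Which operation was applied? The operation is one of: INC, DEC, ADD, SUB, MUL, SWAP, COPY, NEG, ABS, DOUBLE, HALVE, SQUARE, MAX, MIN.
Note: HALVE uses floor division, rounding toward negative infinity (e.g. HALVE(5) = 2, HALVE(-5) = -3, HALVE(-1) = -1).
DEC(a)

Analyzing the change:
Before: a=7, q=-3
After: a=6, q=-3
Variable a changed from 7 to 6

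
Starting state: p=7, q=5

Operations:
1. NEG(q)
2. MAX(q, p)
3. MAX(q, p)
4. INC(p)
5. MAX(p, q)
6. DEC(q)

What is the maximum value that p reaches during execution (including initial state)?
8

Values of p at each step:
Initial: p = 7
After step 1: p = 7
After step 2: p = 7
After step 3: p = 7
After step 4: p = 8 ← maximum
After step 5: p = 8
After step 6: p = 8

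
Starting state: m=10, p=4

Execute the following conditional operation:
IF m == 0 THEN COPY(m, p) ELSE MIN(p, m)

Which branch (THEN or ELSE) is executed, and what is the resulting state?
Branch: ELSE, Final state: m=10, p=4

Evaluating condition: m == 0
m = 10
Condition is False, so ELSE branch executes
After MIN(p, m): m=10, p=4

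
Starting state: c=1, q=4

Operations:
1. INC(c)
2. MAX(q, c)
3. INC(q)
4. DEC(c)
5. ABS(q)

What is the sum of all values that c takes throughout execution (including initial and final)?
9

Values of c at each step:
Initial: c = 1
After step 1: c = 2
After step 2: c = 2
After step 3: c = 2
After step 4: c = 1
After step 5: c = 1
Sum = 1 + 2 + 2 + 2 + 1 + 1 = 9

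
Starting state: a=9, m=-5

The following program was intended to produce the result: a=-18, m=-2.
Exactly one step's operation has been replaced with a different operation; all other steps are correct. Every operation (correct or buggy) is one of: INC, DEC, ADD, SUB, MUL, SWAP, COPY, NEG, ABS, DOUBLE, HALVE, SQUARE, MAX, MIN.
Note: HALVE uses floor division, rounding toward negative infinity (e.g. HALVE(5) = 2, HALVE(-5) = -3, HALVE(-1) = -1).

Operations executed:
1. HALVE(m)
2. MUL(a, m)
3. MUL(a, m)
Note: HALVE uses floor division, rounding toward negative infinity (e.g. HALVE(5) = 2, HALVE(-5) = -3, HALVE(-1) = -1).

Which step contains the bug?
Step 2

Trace with buggy code:
Initial: a=9, m=-5
After step 1: a=9, m=-3
After step 2: a=-27, m=-3
After step 3: a=81, m=-3
Actual final a=81, m=-3 ≠ expected a=-18, m=-2.
Step 2 is the only position where a single-operation replacement can produce the expected result.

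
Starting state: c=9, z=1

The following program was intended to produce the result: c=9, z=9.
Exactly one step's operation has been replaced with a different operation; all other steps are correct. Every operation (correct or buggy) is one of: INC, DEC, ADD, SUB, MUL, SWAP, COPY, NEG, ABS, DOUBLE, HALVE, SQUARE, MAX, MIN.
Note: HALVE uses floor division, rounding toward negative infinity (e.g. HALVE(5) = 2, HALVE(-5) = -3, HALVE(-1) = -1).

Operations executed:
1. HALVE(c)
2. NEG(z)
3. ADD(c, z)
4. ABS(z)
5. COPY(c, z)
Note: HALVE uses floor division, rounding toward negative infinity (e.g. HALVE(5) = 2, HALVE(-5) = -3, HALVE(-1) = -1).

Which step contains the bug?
Step 1

Trace with buggy code:
Initial: c=9, z=1
After step 1: c=4, z=1
After step 2: c=4, z=-1
After step 3: c=3, z=-1
After step 4: c=3, z=1
After step 5: c=1, z=1
Actual final c=1, z=1 ≠ expected c=9, z=9.
Step 1 is the only position where a single-operation replacement can produce the expected result.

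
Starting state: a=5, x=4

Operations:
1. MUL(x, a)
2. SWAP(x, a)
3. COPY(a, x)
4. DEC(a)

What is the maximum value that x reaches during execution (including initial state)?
20

Values of x at each step:
Initial: x = 4
After step 1: x = 20 ← maximum
After step 2: x = 5
After step 3: x = 5
After step 4: x = 5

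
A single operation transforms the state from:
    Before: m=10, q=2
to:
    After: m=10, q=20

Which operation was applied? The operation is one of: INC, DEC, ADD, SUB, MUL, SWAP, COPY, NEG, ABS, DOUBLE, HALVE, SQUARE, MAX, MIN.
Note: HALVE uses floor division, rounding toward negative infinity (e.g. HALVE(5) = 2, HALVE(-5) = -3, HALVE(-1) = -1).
MUL(q, m)

Analyzing the change:
Before: m=10, q=2
After: m=10, q=20
Variable q changed from 2 to 20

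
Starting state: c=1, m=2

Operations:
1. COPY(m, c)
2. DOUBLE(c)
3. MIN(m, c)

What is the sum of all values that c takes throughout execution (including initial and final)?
6

Values of c at each step:
Initial: c = 1
After step 1: c = 1
After step 2: c = 2
After step 3: c = 2
Sum = 1 + 1 + 2 + 2 = 6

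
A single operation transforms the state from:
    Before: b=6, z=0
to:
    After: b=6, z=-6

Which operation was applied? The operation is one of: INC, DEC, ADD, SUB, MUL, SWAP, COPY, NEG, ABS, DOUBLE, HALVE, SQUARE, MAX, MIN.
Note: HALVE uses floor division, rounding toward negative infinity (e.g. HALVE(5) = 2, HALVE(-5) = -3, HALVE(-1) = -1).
SUB(z, b)

Analyzing the change:
Before: b=6, z=0
After: b=6, z=-6
Variable z changed from 0 to -6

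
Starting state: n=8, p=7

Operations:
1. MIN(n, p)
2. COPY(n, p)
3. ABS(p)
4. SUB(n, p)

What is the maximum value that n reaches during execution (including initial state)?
8

Values of n at each step:
Initial: n = 8 ← maximum
After step 1: n = 7
After step 2: n = 7
After step 3: n = 7
After step 4: n = 0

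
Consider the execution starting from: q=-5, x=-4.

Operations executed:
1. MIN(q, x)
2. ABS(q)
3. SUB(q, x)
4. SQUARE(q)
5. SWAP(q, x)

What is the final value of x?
x = 81

Tracing execution:
Step 1: MIN(q, x) → x = -4
Step 2: ABS(q) → x = -4
Step 3: SUB(q, x) → x = -4
Step 4: SQUARE(q) → x = -4
Step 5: SWAP(q, x) → x = 81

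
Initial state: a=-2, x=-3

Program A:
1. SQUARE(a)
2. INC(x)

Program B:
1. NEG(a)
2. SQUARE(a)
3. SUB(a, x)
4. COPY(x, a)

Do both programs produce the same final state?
No

Program A final state: a=4, x=-2
Program B final state: a=7, x=7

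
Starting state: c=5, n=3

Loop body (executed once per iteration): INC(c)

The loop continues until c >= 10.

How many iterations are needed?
5

Tracing iterations:
Initial: c=5, n=3
After iteration 1: c=6, n=3
After iteration 2: c=7, n=3
After iteration 3: c=8, n=3
After iteration 4: c=9, n=3
After iteration 5: c=10, n=3
c >= 10 now holds, so the loop exits after 5 iterations.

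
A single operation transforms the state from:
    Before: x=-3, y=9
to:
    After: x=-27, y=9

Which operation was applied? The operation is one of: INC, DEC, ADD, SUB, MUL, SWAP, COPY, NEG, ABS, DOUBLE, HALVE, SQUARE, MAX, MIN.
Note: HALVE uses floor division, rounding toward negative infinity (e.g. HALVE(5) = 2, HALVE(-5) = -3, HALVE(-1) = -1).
MUL(x, y)

Analyzing the change:
Before: x=-3, y=9
After: x=-27, y=9
Variable x changed from -3 to -27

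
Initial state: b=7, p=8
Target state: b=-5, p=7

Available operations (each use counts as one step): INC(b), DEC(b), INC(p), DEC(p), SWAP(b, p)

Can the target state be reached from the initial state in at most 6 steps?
No

The target state cannot be reached within 6 steps.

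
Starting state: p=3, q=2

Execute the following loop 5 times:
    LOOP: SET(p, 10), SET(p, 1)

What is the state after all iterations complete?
p=1, q=2

Iteration trace:
Start: p=3, q=2
After iteration 1: p=1, q=2
After iteration 2: p=1, q=2
After iteration 3: p=1, q=2
After iteration 4: p=1, q=2
After iteration 5: p=1, q=2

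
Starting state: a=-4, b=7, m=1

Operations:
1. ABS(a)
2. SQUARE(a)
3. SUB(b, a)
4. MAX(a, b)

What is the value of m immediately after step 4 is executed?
m = 1

Tracing m through execution:
Initial: m = 1
After step 1 (ABS(a)): m = 1
After step 2 (SQUARE(a)): m = 1
After step 3 (SUB(b, a)): m = 1
After step 4 (MAX(a, b)): m = 1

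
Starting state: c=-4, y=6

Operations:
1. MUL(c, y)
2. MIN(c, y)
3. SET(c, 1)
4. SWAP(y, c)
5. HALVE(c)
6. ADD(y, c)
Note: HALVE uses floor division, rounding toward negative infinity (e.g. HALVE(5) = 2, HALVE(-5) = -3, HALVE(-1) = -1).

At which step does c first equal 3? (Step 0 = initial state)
Step 5

Tracing c:
Initial: c = -4
After step 1: c = -24
After step 2: c = -24
After step 3: c = 1
After step 4: c = 6
After step 5: c = 3 ← first occurrence
After step 6: c = 3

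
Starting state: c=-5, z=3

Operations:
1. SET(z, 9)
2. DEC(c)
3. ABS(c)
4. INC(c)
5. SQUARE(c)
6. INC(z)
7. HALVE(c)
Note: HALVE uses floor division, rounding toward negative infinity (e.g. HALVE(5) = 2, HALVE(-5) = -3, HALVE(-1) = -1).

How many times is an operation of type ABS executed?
1

Counting ABS operations:
Step 3: ABS(c) ← ABS
Total: 1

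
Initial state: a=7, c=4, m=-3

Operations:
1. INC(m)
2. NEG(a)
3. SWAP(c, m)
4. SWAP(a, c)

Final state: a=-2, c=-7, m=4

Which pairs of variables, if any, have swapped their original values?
None

Comparing initial and final values:
m: -3 → 4
c: 4 → -7
a: 7 → -2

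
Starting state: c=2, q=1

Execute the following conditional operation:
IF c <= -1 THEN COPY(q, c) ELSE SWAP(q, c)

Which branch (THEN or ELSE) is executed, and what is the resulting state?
Branch: ELSE, Final state: c=1, q=2

Evaluating condition: c <= -1
c = 2
Condition is False, so ELSE branch executes
After SWAP(q, c): c=1, q=2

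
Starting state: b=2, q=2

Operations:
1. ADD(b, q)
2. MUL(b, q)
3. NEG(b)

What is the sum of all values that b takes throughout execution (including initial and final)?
6

Values of b at each step:
Initial: b = 2
After step 1: b = 4
After step 2: b = 8
After step 3: b = -8
Sum = 2 + 4 + 8 + -8 = 6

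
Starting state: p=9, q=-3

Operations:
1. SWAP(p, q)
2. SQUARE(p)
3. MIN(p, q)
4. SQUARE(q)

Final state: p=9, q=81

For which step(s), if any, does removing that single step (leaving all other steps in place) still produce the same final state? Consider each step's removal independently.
Step(s) 3

Testing removal of each single step:
Without step 1: final = p=-3, q=9 (different)
Without step 2: final = p=-3, q=81 (different)
Without step 3: final = p=9, q=81 (same)
Without step 4: final = p=9, q=9 (different)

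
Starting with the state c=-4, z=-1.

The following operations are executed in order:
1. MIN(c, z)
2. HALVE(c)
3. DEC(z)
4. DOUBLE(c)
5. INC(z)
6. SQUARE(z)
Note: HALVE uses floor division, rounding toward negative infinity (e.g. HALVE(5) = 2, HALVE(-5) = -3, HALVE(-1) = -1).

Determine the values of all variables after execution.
{c: -4, z: 1}

Step-by-step execution:
Initial: c=-4, z=-1
After step 1 (MIN(c, z)): c=-4, z=-1
After step 2 (HALVE(c)): c=-2, z=-1
After step 3 (DEC(z)): c=-2, z=-2
After step 4 (DOUBLE(c)): c=-4, z=-2
After step 5 (INC(z)): c=-4, z=-1
After step 6 (SQUARE(z)): c=-4, z=1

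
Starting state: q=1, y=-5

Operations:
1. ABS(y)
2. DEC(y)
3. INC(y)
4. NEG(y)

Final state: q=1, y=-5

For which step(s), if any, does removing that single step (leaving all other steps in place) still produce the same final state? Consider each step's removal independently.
None - removing any single step changes the final result

Testing removal of each single step:
Without step 1: final = q=1, y=5 (different)
Without step 2: final = q=1, y=-6 (different)
Without step 3: final = q=1, y=-4 (different)
Without step 4: final = q=1, y=5 (different)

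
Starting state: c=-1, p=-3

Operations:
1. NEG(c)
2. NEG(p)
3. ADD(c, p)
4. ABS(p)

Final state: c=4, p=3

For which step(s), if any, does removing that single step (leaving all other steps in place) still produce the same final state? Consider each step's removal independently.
Step(s) 4

Testing removal of each single step:
Without step 1: final = c=2, p=3 (different)
Without step 2: final = c=-2, p=3 (different)
Without step 3: final = c=1, p=3 (different)
Without step 4: final = c=4, p=3 (same)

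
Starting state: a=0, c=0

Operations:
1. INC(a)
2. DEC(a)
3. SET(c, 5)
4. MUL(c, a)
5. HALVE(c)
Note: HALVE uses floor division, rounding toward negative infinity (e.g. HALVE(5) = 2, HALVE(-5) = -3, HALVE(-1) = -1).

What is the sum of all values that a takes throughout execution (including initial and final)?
1

Values of a at each step:
Initial: a = 0
After step 1: a = 1
After step 2: a = 0
After step 3: a = 0
After step 4: a = 0
After step 5: a = 0
Sum = 0 + 1 + 0 + 0 + 0 + 0 = 1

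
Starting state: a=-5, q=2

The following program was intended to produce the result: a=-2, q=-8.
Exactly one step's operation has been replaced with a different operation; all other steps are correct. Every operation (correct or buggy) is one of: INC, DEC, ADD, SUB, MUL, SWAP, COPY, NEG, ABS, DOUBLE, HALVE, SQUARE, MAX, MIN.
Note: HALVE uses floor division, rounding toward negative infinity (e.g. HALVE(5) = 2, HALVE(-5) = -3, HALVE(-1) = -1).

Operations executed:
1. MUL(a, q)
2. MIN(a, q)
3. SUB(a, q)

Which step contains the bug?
Step 2

Trace with buggy code:
Initial: a=-5, q=2
After step 1: a=-10, q=2
After step 2: a=-10, q=2
After step 3: a=-12, q=2
Actual final a=-12, q=2 ≠ expected a=-2, q=-8.
Step 2 is the only position where a single-operation replacement can produce the expected result.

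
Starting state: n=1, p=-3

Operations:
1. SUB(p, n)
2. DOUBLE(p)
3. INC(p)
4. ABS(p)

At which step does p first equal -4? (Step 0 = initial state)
Step 1

Tracing p:
Initial: p = -3
After step 1: p = -4 ← first occurrence
After step 2: p = -8
After step 3: p = -7
After step 4: p = 7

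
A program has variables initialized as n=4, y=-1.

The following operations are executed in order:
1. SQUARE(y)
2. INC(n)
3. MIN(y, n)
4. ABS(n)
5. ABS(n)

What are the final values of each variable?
{n: 5, y: 1}

Step-by-step execution:
Initial: n=4, y=-1
After step 1 (SQUARE(y)): n=4, y=1
After step 2 (INC(n)): n=5, y=1
After step 3 (MIN(y, n)): n=5, y=1
After step 4 (ABS(n)): n=5, y=1
After step 5 (ABS(n)): n=5, y=1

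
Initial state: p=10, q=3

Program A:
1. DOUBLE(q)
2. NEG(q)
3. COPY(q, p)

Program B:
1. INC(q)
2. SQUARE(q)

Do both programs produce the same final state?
No

Program A final state: p=10, q=10
Program B final state: p=10, q=16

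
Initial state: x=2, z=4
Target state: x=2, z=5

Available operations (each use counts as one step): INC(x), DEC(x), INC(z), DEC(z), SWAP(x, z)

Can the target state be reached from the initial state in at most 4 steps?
Yes

Path (1 step): INC(z)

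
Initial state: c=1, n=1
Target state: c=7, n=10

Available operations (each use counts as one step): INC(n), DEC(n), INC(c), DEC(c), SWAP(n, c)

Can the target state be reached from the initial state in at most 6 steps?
No

The target state cannot be reached within 6 steps.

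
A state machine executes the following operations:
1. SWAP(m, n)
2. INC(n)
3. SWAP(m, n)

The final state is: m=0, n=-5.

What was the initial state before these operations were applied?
m=-1, n=-5

Working backwards:
Final state: m=0, n=-5
Before step 3 (SWAP(m, n)): m=-5, n=0
Before step 2 (INC(n)): m=-5, n=-1
Before step 1 (SWAP(m, n)): m=-1, n=-5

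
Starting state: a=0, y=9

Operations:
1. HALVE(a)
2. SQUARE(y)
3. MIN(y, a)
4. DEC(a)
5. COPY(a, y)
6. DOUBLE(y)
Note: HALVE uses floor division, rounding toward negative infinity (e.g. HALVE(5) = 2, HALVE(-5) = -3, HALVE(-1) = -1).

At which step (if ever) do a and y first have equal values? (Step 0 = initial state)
Step 3

a and y first become equal after step 3.

Comparing values at each step:
Initial: a=0, y=9
After step 1: a=0, y=9
After step 2: a=0, y=81
After step 3: a=0, y=0 ← equal!
After step 4: a=-1, y=0
After step 5: a=0, y=0 ← equal!
After step 6: a=0, y=0 ← equal!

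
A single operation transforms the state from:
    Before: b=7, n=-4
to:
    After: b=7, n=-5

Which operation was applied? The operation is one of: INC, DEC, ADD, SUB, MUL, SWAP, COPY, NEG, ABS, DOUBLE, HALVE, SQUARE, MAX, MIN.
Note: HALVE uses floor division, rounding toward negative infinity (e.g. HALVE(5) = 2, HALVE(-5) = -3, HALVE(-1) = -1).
DEC(n)

Analyzing the change:
Before: b=7, n=-4
After: b=7, n=-5
Variable n changed from -4 to -5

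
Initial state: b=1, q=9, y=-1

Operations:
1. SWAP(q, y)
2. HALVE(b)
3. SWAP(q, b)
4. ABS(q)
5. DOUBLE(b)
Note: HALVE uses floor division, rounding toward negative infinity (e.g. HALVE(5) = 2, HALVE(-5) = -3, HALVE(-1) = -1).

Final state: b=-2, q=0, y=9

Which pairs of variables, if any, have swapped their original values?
None

Comparing initial and final values:
q: 9 → 0
b: 1 → -2
y: -1 → 9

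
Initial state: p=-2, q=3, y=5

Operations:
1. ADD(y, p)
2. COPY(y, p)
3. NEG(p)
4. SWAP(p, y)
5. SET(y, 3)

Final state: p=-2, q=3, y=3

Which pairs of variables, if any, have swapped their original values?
None

Comparing initial and final values:
q: 3 → 3
p: -2 → -2
y: 5 → 3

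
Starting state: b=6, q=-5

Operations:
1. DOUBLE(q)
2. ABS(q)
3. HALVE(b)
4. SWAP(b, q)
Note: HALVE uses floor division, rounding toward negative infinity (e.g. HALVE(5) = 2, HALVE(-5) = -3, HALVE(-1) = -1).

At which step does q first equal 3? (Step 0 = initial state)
Step 4

Tracing q:
Initial: q = -5
After step 1: q = -10
After step 2: q = 10
After step 3: q = 10
After step 4: q = 3 ← first occurrence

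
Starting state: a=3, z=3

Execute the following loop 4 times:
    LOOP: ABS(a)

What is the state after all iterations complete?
a=3, z=3

Iteration trace:
Start: a=3, z=3
After iteration 1: a=3, z=3
After iteration 2: a=3, z=3
After iteration 3: a=3, z=3
After iteration 4: a=3, z=3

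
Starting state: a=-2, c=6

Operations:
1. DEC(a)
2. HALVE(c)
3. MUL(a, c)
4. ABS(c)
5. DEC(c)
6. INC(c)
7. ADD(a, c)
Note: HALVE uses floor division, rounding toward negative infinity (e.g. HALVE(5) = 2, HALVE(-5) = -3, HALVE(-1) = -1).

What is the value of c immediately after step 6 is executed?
c = 3

Tracing c through execution:
Initial: c = 6
After step 1 (DEC(a)): c = 6
After step 2 (HALVE(c)): c = 3
After step 3 (MUL(a, c)): c = 3
After step 4 (ABS(c)): c = 3
After step 5 (DEC(c)): c = 2
After step 6 (INC(c)): c = 3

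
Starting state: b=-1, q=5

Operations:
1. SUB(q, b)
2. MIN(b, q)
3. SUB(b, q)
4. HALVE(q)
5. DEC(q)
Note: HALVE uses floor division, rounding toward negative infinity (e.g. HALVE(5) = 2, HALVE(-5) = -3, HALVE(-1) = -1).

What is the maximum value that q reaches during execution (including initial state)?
6

Values of q at each step:
Initial: q = 5
After step 1: q = 6 ← maximum
After step 2: q = 6
After step 3: q = 6
After step 4: q = 3
After step 5: q = 2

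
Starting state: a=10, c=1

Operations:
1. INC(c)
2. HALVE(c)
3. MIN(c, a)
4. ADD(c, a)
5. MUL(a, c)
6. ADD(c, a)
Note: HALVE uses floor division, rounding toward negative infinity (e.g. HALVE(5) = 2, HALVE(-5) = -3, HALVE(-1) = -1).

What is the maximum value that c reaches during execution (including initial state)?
121

Values of c at each step:
Initial: c = 1
After step 1: c = 2
After step 2: c = 1
After step 3: c = 1
After step 4: c = 11
After step 5: c = 11
After step 6: c = 121 ← maximum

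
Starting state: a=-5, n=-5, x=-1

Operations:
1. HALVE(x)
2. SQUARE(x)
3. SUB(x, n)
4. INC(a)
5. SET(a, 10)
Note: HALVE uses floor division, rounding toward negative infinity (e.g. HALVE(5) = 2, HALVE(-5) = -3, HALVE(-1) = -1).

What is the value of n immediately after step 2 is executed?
n = -5

Tracing n through execution:
Initial: n = -5
After step 1 (HALVE(x)): n = -5
After step 2 (SQUARE(x)): n = -5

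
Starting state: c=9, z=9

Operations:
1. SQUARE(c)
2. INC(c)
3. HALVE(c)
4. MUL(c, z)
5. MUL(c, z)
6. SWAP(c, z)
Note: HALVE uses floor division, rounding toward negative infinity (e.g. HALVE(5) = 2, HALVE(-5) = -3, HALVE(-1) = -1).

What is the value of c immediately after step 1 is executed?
c = 81

Tracing c through execution:
Initial: c = 9
After step 1 (SQUARE(c)): c = 81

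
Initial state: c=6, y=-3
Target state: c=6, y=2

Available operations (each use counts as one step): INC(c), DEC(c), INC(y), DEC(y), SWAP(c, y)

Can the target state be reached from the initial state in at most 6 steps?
Yes

Path (5 steps): INC(y) → INC(y) → INC(y) → INC(y) → INC(y)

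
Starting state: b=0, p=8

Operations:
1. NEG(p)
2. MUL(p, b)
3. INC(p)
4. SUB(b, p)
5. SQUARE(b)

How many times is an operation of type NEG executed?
1

Counting NEG operations:
Step 1: NEG(p) ← NEG
Total: 1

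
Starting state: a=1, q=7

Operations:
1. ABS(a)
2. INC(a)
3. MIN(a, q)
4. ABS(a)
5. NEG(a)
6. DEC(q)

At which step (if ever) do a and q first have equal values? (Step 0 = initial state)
Never

a and q never become equal during execution.

Comparing values at each step:
Initial: a=1, q=7
After step 1: a=1, q=7
After step 2: a=2, q=7
After step 3: a=2, q=7
After step 4: a=2, q=7
After step 5: a=-2, q=7
After step 6: a=-2, q=6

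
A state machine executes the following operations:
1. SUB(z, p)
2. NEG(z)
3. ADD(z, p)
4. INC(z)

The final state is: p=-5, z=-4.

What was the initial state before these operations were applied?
p=-5, z=-5

Working backwards:
Final state: p=-5, z=-4
Before step 4 (INC(z)): p=-5, z=-5
Before step 3 (ADD(z, p)): p=-5, z=0
Before step 2 (NEG(z)): p=-5, z=0
Before step 1 (SUB(z, p)): p=-5, z=-5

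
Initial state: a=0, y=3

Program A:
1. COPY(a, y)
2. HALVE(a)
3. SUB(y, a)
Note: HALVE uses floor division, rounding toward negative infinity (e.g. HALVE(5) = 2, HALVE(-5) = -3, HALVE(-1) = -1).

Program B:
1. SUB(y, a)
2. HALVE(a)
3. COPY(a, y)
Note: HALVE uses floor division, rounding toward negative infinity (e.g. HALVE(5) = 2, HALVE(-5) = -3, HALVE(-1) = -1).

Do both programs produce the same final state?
No

Program A final state: a=1, y=2
Program B final state: a=3, y=3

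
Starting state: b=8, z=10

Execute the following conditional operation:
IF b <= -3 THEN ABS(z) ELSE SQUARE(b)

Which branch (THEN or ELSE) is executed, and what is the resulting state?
Branch: ELSE, Final state: b=64, z=10

Evaluating condition: b <= -3
b = 8
Condition is False, so ELSE branch executes
After SQUARE(b): b=64, z=10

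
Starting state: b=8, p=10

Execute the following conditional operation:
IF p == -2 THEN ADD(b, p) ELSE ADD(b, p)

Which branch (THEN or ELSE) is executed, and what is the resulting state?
Branch: ELSE, Final state: b=18, p=10

Evaluating condition: p == -2
p = 10
Condition is False, so ELSE branch executes
After ADD(b, p): b=18, p=10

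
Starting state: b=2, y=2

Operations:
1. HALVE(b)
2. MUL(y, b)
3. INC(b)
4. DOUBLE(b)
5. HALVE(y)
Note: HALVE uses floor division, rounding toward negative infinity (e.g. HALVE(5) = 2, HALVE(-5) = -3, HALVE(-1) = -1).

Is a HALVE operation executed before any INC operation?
Yes

First HALVE: step 1
First INC: step 3
Since 1 < 3, HALVE comes first.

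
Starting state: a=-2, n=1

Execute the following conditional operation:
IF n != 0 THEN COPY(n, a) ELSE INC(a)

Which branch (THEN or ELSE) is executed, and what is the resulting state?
Branch: THEN, Final state: a=-2, n=-2

Evaluating condition: n != 0
n = 1
Condition is True, so THEN branch executes
After COPY(n, a): a=-2, n=-2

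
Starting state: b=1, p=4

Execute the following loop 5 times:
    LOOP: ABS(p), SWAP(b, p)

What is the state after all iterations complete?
b=4, p=1

Iteration trace:
Start: b=1, p=4
After iteration 1: b=4, p=1
After iteration 2: b=1, p=4
After iteration 3: b=4, p=1
After iteration 4: b=1, p=4
After iteration 5: b=4, p=1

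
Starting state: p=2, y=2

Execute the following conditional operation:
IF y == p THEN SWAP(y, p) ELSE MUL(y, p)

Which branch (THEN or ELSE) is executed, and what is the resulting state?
Branch: THEN, Final state: p=2, y=2

Evaluating condition: y == p
y = 2, p = 2
Condition is True, so THEN branch executes
After SWAP(y, p): p=2, y=2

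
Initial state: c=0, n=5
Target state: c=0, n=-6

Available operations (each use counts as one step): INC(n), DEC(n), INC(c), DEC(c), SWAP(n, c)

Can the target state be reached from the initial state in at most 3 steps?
No

The target state cannot be reached within 3 steps.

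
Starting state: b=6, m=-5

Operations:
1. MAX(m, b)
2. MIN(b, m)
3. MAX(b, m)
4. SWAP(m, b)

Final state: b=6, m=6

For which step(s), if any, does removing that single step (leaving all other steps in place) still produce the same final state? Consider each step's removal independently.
Step(s) 2, 3, 4

Testing removal of each single step:
Without step 1: final = b=-5, m=-5 (different)
Without step 2: final = b=6, m=6 (same)
Without step 3: final = b=6, m=6 (same)
Without step 4: final = b=6, m=6 (same)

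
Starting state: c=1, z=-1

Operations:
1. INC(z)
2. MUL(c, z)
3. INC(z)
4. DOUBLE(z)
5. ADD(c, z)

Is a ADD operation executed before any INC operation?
No

First ADD: step 5
First INC: step 1
Since 5 > 1, INC comes first.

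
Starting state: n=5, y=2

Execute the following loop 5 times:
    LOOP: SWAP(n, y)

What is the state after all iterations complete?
n=2, y=5

Iteration trace:
Start: n=5, y=2
After iteration 1: n=2, y=5
After iteration 2: n=5, y=2
After iteration 3: n=2, y=5
After iteration 4: n=5, y=2
After iteration 5: n=2, y=5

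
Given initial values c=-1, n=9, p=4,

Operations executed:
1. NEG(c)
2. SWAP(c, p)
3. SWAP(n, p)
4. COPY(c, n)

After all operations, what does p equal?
p = 9

Tracing execution:
Step 1: NEG(c) → p = 4
Step 2: SWAP(c, p) → p = 1
Step 3: SWAP(n, p) → p = 9
Step 4: COPY(c, n) → p = 9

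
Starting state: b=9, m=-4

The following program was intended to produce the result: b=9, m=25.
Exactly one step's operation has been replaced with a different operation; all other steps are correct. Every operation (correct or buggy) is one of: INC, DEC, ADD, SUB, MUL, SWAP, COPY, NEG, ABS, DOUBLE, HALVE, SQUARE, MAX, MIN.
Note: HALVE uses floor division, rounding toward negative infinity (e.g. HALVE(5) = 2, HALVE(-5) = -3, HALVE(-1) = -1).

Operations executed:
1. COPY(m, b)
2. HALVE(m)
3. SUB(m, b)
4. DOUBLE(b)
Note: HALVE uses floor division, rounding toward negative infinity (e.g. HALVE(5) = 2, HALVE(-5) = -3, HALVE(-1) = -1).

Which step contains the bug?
Step 4

Trace with buggy code:
Initial: b=9, m=-4
After step 1: b=9, m=9
After step 2: b=9, m=4
After step 3: b=9, m=-5
After step 4: b=18, m=-5
Actual final b=18, m=-5 ≠ expected b=9, m=25.
Step 4 is the only position where a single-operation replacement can produce the expected result.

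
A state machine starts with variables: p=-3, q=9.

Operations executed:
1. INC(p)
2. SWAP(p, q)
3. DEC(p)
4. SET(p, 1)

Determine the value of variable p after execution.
p = 1

Tracing execution:
Step 1: INC(p) → p = -2
Step 2: SWAP(p, q) → p = 9
Step 3: DEC(p) → p = 8
Step 4: SET(p, 1) → p = 1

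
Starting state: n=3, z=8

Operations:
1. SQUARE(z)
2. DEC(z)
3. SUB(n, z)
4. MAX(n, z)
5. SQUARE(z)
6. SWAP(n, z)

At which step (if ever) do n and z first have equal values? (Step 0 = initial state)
Step 4

n and z first become equal after step 4.

Comparing values at each step:
Initial: n=3, z=8
After step 1: n=3, z=64
After step 2: n=3, z=63
After step 3: n=-60, z=63
After step 4: n=63, z=63 ← equal!
After step 5: n=63, z=3969
After step 6: n=3969, z=63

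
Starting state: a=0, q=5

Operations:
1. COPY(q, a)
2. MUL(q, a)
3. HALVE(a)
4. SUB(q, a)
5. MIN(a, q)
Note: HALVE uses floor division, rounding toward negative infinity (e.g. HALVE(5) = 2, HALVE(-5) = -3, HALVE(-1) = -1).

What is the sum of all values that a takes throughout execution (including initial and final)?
0

Values of a at each step:
Initial: a = 0
After step 1: a = 0
After step 2: a = 0
After step 3: a = 0
After step 4: a = 0
After step 5: a = 0
Sum = 0 + 0 + 0 + 0 + 0 + 0 = 0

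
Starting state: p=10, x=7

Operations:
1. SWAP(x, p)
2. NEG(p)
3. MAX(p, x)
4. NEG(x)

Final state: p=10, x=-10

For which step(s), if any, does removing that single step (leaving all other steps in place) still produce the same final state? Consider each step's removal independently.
Step(s) 2

Testing removal of each single step:
Without step 1: final = p=7, x=-7 (different)
Without step 2: final = p=10, x=-10 (same)
Without step 3: final = p=-7, x=-10 (different)
Without step 4: final = p=10, x=10 (different)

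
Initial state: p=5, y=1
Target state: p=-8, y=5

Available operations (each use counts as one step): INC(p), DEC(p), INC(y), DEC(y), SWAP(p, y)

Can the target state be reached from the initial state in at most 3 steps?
No

The target state cannot be reached within 3 steps.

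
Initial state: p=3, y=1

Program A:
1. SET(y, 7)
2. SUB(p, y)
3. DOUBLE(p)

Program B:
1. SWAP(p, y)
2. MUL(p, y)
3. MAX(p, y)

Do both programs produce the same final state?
No

Program A final state: p=-8, y=7
Program B final state: p=3, y=3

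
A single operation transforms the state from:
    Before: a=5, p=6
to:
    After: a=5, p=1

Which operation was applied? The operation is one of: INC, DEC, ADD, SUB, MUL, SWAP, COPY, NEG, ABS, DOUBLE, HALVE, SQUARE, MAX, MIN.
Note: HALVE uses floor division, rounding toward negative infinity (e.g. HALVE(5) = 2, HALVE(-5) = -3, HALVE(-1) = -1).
SUB(p, a)

Analyzing the change:
Before: a=5, p=6
After: a=5, p=1
Variable p changed from 6 to 1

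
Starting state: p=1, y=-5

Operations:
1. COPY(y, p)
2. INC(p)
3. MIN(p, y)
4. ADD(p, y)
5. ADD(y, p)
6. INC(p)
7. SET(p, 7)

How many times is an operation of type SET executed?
1

Counting SET operations:
Step 7: SET(p, 7) ← SET
Total: 1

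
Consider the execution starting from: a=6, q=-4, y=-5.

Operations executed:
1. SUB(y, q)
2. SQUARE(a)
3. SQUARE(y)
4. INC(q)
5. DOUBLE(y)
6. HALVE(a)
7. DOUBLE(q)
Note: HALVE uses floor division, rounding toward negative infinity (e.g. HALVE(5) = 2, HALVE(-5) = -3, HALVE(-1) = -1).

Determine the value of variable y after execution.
y = 2

Tracing execution:
Step 1: SUB(y, q) → y = -1
Step 2: SQUARE(a) → y = -1
Step 3: SQUARE(y) → y = 1
Step 4: INC(q) → y = 1
Step 5: DOUBLE(y) → y = 2
Step 6: HALVE(a) → y = 2
Step 7: DOUBLE(q) → y = 2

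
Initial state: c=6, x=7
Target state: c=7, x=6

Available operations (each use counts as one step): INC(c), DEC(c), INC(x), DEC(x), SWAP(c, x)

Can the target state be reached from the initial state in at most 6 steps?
Yes

Path (1 step): SWAP(c, x)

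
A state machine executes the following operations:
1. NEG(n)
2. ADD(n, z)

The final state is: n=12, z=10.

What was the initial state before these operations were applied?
n=-2, z=10

Working backwards:
Final state: n=12, z=10
Before step 2 (ADD(n, z)): n=2, z=10
Before step 1 (NEG(n)): n=-2, z=10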